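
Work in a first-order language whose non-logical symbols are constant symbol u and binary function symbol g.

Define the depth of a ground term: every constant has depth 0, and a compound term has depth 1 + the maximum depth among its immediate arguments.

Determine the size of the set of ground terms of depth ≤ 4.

677

Write N_k for the number of ground terms of depth ≤ k. A term of depth ≤ k is either a constant or a function symbol applied to arguments of depth ≤ k−1, so N_k = 1 + N_{k-1}^2.
N_0 = 1
N_1 = 1 + 1^2 = 2
N_2 = 1 + 2^2 = 5
N_3 = 1 + 5^2 = 26
N_4 = 1 + 26^2 = 677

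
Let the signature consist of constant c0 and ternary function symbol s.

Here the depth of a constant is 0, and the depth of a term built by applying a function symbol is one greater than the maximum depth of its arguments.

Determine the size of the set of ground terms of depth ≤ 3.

Let N_k = |{terms of depth ≤ k}|. Then N_0 = 1 and N_k = 1 + N_{k-1}^3 for k ≥ 1 (one summand per function symbol, arity giving the exponent).
N_0 = 1
N_1 = 1 + 1^3 = 2
N_2 = 1 + 2^3 = 9
N_3 = 1 + 9^3 = 730

730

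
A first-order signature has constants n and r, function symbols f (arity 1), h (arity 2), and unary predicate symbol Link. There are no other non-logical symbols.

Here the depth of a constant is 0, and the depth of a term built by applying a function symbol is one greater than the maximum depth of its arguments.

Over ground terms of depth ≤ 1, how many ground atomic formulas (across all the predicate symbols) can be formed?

First count ground terms of depth ≤ 1.
Write N_k for the number of ground terms of depth ≤ k. A term of depth ≤ k is either a constant or a function symbol applied to arguments of depth ≤ k−1, so N_k = 2 + N_{k-1} + N_{k-1}^2.
N_0 = 2
N_1 = 2 + 2 + 2^2 = 8
So |H| = 8.
A ground atom is a predicate applied to a tuple of terms from H, so the count is the sum over predicates of |H|^arity:
  Link: 8
Total ground atoms: 8.

8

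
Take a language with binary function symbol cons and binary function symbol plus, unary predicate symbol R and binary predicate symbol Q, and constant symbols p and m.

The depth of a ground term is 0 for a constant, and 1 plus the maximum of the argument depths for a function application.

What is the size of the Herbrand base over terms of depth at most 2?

41006

First count ground terms of depth ≤ 2.
Count level by level. With function symbols cons/2, plus/2, the terms of depth ≤ k are the 2 constants together with each function applied to depth-≤(k−1) tuples, so N_k = 2 + N_{k-1}^2 + N_{k-1}^2.
N_0 = 2
N_1 = 2 + 2^2 + 2^2 = 10
N_2 = 2 + 10^2 + 10^2 = 202
So |H| = 202.
For each predicate symbol, the number of ground atoms is |H| raised to its arity; summing:
  R: 202;  Q: 202^2 = 40804
Total ground atoms: 202 + 40804 = 41006.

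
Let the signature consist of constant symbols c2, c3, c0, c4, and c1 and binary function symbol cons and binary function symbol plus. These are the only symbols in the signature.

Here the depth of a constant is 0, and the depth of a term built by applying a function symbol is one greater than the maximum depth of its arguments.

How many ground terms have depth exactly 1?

50

Count level by level. With function symbols cons/2, plus/2, the terms of depth ≤ k are the 5 constants together with each function applied to depth-≤(k−1) tuples, so N_k = 5 + N_{k-1}^2 + N_{k-1}^2.
N_0 = 5
N_1 = 5 + 5^2 + 5^2 = 55
Terms of depth exactly 1: N_1 − N_0 = 55 − 5 = 50.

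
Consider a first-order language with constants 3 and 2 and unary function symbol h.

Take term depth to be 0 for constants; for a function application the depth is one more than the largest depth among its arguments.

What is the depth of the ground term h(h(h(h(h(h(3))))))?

6

depth(h(3)) = 1 + depth(3) = 1 + 0 = 1
depth(h(h(3))) = 1 + depth(h(3)) = 1 + 1 = 2
depth(h(h(h(3)))) = 1 + depth(h(h(3))) = 1 + 2 = 3
depth(h(h(h(h(3))))) = 1 + depth(h(h(h(3)))) = 1 + 3 = 4
depth(h(h(h(h(h(3)))))) = 1 + depth(h(h(h(h(3))))) = 1 + 4 = 5
depth(h(h(h(h(h(h(3))))))) = 1 + depth(h(h(h(h(h(3)))))) = 1 + 5 = 6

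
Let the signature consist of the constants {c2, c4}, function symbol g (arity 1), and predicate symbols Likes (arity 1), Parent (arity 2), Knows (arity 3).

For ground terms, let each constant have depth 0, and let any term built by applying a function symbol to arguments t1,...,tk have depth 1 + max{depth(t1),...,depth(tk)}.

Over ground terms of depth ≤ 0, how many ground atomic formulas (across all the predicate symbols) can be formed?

First count ground terms of depth ≤ 0.
Let N_k count ground terms of depth at most k. Each non-constant term of depth ≤ k is some function symbol applied to depth-≤(k−1) arguments, giving N_k = 2 + N_{k-1}.
N_0 = 2
Explicitly: c2, c4.
So |H| = 2.
For each predicate symbol, the number of ground atoms is |H| raised to its arity; summing:
  Likes: 2;  Parent: 2^2 = 4;  Knows: 2^3 = 8
Total ground atoms: 2 + 4 + 8 = 14.

14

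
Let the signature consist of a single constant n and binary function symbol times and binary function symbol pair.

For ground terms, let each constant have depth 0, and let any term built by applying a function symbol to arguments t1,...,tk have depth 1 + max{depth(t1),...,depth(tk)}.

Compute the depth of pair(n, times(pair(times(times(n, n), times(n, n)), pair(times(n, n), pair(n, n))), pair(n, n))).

depth(times(n, n)) = 1 + max(0, 0) = 1
depth(times(times(n, n), times(n, n))) = 1 + max(1, 1) = 2
depth(pair(n, n)) = 1 + max(0, 0) = 1
depth(pair(times(n, n), pair(n, n))) = 1 + max(1, 1) = 2
depth(pair(times(times(n, n), times(n, n)), pair(times(n, n), pair(n, n)))) = 1 + max(2, 2) = 3
depth(times(pair(times(times(n, n), times(n, n)), pair(times(n, n), pair(n, n))), pair(n, n))) = 1 + max(3, 1) = 4
depth(pair(n, times(pair(times(times(n, n), times(n, n)), pair(times(n, n), pair(n, n))), pair(n, n)))) = 1 + max(0, 4) = 5

5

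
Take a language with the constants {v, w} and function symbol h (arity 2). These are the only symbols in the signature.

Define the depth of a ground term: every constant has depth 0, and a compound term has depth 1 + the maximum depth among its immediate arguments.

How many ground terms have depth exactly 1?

If N_k denotes the number of depth-≤k ground terms, the 2 constants give N_0 = 2, and each function symbol of arity r contributes N_{k-1}^r new terms at level k: N_k = 2 + N_{k-1}^2.
N_0 = 2
N_1 = 2 + 2^2 = 6
Terms of depth exactly 1: N_1 − N_0 = 6 − 2 = 4.

4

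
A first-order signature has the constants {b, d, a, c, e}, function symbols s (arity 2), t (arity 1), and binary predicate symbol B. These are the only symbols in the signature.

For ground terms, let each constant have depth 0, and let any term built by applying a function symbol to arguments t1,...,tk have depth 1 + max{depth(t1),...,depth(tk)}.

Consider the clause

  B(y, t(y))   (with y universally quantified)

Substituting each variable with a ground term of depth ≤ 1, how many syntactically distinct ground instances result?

35

Ground terms of depth ≤ 1:
  Write N_k for the number of ground terms of depth ≤ k. A term of depth ≤ k is either a constant or a function symbol applied to arguments of depth ≤ k−1, so N_k = 5 + N_{k-1}^2 + N_{k-1}.
  N_0 = 5
  N_1 = 5 + 5^2 + 5 = 35
So there are 35 ground terms available for substitution.
The variable y ranges independently over the available ground terms, and distinct assignments produce distinct instances.
Number of ground instances = 35.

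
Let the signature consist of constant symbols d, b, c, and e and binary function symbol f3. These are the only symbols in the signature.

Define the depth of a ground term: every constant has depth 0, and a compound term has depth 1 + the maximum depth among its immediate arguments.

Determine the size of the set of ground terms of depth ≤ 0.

Count level by level. With function symbols f3/2, the terms of depth ≤ k are the 4 constants together with each function applied to depth-≤(k−1) tuples, so N_k = 4 + N_{k-1}^2.
N_0 = 4
Explicitly: d, b, c, e.

4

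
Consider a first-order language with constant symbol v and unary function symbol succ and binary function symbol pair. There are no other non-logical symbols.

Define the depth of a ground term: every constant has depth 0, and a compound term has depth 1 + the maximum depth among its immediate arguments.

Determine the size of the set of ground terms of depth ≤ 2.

13

If N_k denotes the number of depth-≤k ground terms, the 1 constant gives N_0 = 1, and each function symbol of arity r contributes N_{k-1}^r new terms at level k: N_k = 1 + N_{k-1} + N_{k-1}^2.
N_0 = 1
N_1 = 1 + 1 + 1^2 = 3
N_2 = 1 + 3 + 3^2 = 13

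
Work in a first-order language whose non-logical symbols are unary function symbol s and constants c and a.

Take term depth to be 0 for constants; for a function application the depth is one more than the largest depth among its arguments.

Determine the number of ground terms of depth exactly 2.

2

Count level by level. With function symbols s/1, the terms of depth ≤ k are the 2 constants together with each function applied to depth-≤(k−1) tuples, so N_k = 2 + N_{k-1}.
N_0 = 2
N_1 = 2 + 2 = 4
N_2 = 2 + 4 = 6
Terms of depth exactly 2: N_2 − N_1 = 6 − 4 = 2.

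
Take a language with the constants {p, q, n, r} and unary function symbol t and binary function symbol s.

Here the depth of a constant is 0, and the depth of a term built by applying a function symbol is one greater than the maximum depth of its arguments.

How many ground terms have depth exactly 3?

364820

If N_k denotes the number of depth-≤k ground terms, the 4 constants give N_0 = 4, and each function symbol of arity r contributes N_{k-1}^r new terms at level k: N_k = 4 + N_{k-1} + N_{k-1}^2.
N_0 = 4
N_1 = 4 + 4 + 4^2 = 24
N_2 = 4 + 24 + 24^2 = 604
N_3 = 4 + 604 + 604^2 = 365424
Terms of depth exactly 3: N_3 − N_2 = 365424 − 604 = 364820.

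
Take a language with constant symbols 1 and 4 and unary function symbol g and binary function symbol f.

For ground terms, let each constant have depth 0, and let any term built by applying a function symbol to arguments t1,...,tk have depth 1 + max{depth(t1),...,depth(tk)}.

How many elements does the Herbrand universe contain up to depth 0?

Count level by level. With function symbols g/1, f/2, the terms of depth ≤ k are the 2 constants together with each function applied to depth-≤(k−1) tuples, so N_k = 2 + N_{k-1} + N_{k-1}^2.
N_0 = 2
Explicitly: 1, 4.

2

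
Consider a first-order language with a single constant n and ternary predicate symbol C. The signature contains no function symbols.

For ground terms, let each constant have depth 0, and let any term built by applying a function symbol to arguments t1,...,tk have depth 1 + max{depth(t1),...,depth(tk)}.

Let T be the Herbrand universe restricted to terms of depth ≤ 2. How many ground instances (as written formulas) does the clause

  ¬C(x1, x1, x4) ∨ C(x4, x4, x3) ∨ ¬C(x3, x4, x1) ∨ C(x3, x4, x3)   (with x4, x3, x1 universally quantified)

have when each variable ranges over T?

1

Ground terms of depth ≤ 2:
  With no function symbols every ground term is a constant, so there is exactly 1 ground term at every depth bound.
  N_0 = 1
  N_1 = 1
  N_2 = 1
So there is exactly 1 ground term available for substitution.
The clause has 3 distinct variables (x4, x3, x1), each appearing in the body. In the free term algebra distinct substitutions yield syntactically distinct ground instances.
Number of ground instances = 1^3 = 1.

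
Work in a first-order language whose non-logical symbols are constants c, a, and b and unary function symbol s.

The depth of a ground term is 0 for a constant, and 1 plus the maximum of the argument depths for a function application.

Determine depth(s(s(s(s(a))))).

4

depth(s(a)) = 1 + depth(a) = 1 + 0 = 1
depth(s(s(a))) = 1 + depth(s(a)) = 1 + 1 = 2
depth(s(s(s(a)))) = 1 + depth(s(s(a))) = 1 + 2 = 3
depth(s(s(s(s(a))))) = 1 + depth(s(s(s(a)))) = 1 + 3 = 4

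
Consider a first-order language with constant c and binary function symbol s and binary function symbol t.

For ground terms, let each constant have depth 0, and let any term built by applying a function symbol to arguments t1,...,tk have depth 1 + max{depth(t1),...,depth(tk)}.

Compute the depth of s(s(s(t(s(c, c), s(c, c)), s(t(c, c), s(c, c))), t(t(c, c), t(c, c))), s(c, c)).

5

depth(s(c, c)) = 1 + max(0, 0) = 1
depth(t(s(c, c), s(c, c))) = 1 + max(1, 1) = 2
depth(t(c, c)) = 1 + max(0, 0) = 1
depth(s(t(c, c), s(c, c))) = 1 + max(1, 1) = 2
depth(s(t(s(c, c), s(c, c)), s(t(c, c), s(c, c)))) = 1 + max(2, 2) = 3
depth(t(t(c, c), t(c, c))) = 1 + max(1, 1) = 2
depth(s(s(t(s(c, c), s(c, c)), s(t(c, c), s(c, c))), t(t(c, c), t(c, c)))) = 1 + max(3, 2) = 4
depth(s(s(s(t(s(c, c), s(c, c)), s(t(c, c), s(c, c))), t(t(c, c), t(c, c))), s(c, c))) = 1 + max(4, 1) = 5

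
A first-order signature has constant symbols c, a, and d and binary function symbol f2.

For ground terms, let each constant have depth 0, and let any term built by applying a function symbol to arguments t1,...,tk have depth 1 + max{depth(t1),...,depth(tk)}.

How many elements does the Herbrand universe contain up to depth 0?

Count level by level. With function symbols f2/2, the terms of depth ≤ k are the 3 constants together with each function applied to depth-≤(k−1) tuples, so N_k = 3 + N_{k-1}^2.
N_0 = 3

3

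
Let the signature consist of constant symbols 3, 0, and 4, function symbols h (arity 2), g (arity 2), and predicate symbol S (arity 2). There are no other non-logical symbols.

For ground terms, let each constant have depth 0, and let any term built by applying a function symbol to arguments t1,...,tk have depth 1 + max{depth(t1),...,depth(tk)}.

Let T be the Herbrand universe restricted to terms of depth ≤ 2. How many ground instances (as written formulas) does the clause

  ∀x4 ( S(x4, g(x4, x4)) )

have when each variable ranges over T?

885

Ground terms of depth ≤ 2:
  Count level by level. With function symbols h/2, g/2, the terms of depth ≤ k are the 3 constants together with each function applied to depth-≤(k−1) tuples, so N_k = 3 + N_{k-1}^2 + N_{k-1}^2.
  N_0 = 3
  N_1 = 3 + 3^2 + 3^2 = 21
  N_2 = 3 + 21^2 + 21^2 = 885
So there are 885 ground terms available for substitution.
The body mentions the single quantified variable x4; since ground terms form a free algebra, no two substitutions collapse to the same formula.
Number of ground instances = 885.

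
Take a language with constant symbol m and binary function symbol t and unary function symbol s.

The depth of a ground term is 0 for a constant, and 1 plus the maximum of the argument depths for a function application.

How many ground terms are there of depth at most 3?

183

Write N_k for the number of ground terms of depth ≤ k. A term of depth ≤ k is either a constant or a function symbol applied to arguments of depth ≤ k−1, so N_k = 1 + N_{k-1}^2 + N_{k-1}.
N_0 = 1
N_1 = 1 + 1^2 + 1 = 3
N_2 = 1 + 3^2 + 3 = 13
N_3 = 1 + 13^2 + 13 = 183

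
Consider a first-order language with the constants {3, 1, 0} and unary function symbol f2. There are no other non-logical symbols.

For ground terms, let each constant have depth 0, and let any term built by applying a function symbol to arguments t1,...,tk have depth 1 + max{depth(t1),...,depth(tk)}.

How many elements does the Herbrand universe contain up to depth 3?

Let N_k count ground terms of depth at most k. Each non-constant term of depth ≤ k is some function symbol applied to depth-≤(k−1) arguments, giving N_k = 3 + N_{k-1}.
N_0 = 3
N_1 = 3 + 3 = 6
N_2 = 3 + 6 = 9
N_3 = 3 + 9 = 12
Explicitly: 3, 1, 0, f2(3), f2(1), f2(0), f2(f2(3)), f2(f2(1)), f2(f2(0)), f2(f2(f2(3))), f2(f2(f2(1))), f2(f2(f2(0))).

12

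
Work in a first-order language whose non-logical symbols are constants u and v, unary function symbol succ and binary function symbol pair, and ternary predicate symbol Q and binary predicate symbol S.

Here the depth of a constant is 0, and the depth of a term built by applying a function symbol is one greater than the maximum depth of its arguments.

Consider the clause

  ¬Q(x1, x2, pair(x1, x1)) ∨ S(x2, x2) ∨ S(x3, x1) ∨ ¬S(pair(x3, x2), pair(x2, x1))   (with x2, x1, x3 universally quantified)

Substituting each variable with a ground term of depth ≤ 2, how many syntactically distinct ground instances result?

Ground terms of depth ≤ 2:
  If N_k denotes the number of depth-≤k ground terms, the 2 constants give N_0 = 2, and each function symbol of arity r contributes N_{k-1}^r new terms at level k: N_k = 2 + N_{k-1} + N_{k-1}^2.
  N_0 = 2
  N_1 = 2 + 2 + 2^2 = 8
  N_2 = 2 + 8 + 8^2 = 74
So there are 74 ground terms available for substitution.
There are 3 variables to instantiate (x2, x1, x3), each occurring in at least one literal, so different choices give different ground instances.
Number of ground instances = 74^3 = 405224.

405224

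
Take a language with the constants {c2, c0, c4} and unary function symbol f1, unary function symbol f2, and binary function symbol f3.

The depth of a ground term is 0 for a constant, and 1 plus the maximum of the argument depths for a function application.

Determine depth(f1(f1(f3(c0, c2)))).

depth(f3(c0, c2)) = 1 + max(0, 0) = 1
depth(f1(f3(c0, c2))) = 1 + depth(f3(c0, c2)) = 1 + 1 = 2
depth(f1(f1(f3(c0, c2)))) = 1 + depth(f1(f3(c0, c2))) = 1 + 2 = 3

3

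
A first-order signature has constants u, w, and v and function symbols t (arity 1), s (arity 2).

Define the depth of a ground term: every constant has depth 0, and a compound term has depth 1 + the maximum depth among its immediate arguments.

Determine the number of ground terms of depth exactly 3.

59052

If N_k denotes the number of depth-≤k ground terms, the 3 constants give N_0 = 3, and each function symbol of arity r contributes N_{k-1}^r new terms at level k: N_k = 3 + N_{k-1} + N_{k-1}^2.
N_0 = 3
N_1 = 3 + 3 + 3^2 = 15
N_2 = 3 + 15 + 15^2 = 243
N_3 = 3 + 243 + 243^2 = 59295
Terms of depth exactly 3: N_3 − N_2 = 59295 − 243 = 59052.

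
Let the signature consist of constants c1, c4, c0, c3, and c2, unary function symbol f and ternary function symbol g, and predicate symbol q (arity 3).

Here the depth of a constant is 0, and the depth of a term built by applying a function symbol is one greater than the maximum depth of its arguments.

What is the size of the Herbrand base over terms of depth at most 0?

125

First count ground terms of depth ≤ 0.
Write N_k for the number of ground terms of depth ≤ k. A term of depth ≤ k is either a constant or a function symbol applied to arguments of depth ≤ k−1, so N_k = 5 + N_{k-1} + N_{k-1}^3.
N_0 = 5
Explicitly: c1, c4, c0, c3, c2.
So |H| = 5.
Each predicate of arity r yields |H|^r ground atoms (one per choice of an r-tuple from H):
  q: 5^3 = 125
Total ground atoms: 125.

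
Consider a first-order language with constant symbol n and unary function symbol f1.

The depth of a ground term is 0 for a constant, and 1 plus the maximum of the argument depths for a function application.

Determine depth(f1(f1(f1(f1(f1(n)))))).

5

depth(f1(n)) = 1 + depth(n) = 1 + 0 = 1
depth(f1(f1(n))) = 1 + depth(f1(n)) = 1 + 1 = 2
depth(f1(f1(f1(n)))) = 1 + depth(f1(f1(n))) = 1 + 2 = 3
depth(f1(f1(f1(f1(n))))) = 1 + depth(f1(f1(f1(n)))) = 1 + 3 = 4
depth(f1(f1(f1(f1(f1(n)))))) = 1 + depth(f1(f1(f1(f1(n))))) = 1 + 4 = 5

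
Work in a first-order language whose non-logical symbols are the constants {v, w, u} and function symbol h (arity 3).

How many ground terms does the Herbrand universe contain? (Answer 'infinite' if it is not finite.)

infinite

The signature has at least one function symbol (h, arity 3) and at least one constant (v).
Iterating h gives infinitely many distinct ground terms: v, h(v, v, v), h(h(v, v, v), h(v, v, v), h(v, v, v)), ...
So the Herbrand universe is infinite.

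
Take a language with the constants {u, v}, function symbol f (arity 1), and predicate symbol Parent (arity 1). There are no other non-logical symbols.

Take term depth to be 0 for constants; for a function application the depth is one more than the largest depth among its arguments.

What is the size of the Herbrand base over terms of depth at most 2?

First count ground terms of depth ≤ 2.
Write N_k for the number of ground terms of depth ≤ k. A term of depth ≤ k is either a constant or a function symbol applied to arguments of depth ≤ k−1, so N_k = 2 + N_{k-1}.
N_0 = 2
N_1 = 2 + 2 = 4
N_2 = 2 + 4 = 6
So |H| = 6.
Each predicate of arity r yields |H|^r ground atoms (one per choice of an r-tuple from H):
  Parent: 6
Total ground atoms: 6.

6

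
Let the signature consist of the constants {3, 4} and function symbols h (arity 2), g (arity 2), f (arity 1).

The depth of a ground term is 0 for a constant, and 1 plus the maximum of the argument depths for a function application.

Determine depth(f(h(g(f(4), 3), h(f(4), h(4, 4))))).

depth(f(4)) = 1 + depth(4) = 1 + 0 = 1
depth(g(f(4), 3)) = 1 + max(1, 0) = 2
depth(h(4, 4)) = 1 + max(0, 0) = 1
depth(h(f(4), h(4, 4))) = 1 + max(1, 1) = 2
depth(h(g(f(4), 3), h(f(4), h(4, 4)))) = 1 + max(2, 2) = 3
depth(f(h(g(f(4), 3), h(f(4), h(4, 4))))) = 1 + depth(h(g(f(4), 3), h(f(4), h(4, 4)))) = 1 + 3 = 4

4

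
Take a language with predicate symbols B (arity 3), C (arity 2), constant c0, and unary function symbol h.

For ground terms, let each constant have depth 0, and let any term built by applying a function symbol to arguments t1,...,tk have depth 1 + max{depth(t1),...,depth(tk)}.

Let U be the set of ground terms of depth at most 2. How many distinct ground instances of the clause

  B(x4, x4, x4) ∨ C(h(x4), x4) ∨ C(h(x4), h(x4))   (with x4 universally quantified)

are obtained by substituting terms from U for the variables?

3

Ground terms of depth ≤ 2:
  If N_k denotes the number of depth-≤k ground terms, the 1 constant gives N_0 = 1, and each function symbol of arity r contributes N_{k-1}^r new terms at level k: N_k = 1 + N_{k-1}.
  N_0 = 1
  N_1 = 1 + 1 = 2
  N_2 = 1 + 2 = 3
So there are 3 ground terms available for substitution.
The clause has 1 distinct variable (x4), which appears in the body. In the free term algebra distinct substitutions yield syntactically distinct ground instances.
Number of ground instances = 3.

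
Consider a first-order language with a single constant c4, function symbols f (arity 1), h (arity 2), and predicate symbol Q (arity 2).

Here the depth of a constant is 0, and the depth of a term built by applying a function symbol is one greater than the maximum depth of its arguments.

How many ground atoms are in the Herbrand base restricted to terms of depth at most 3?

First count ground terms of depth ≤ 3.
If N_k denotes the number of depth-≤k ground terms, the 1 constant gives N_0 = 1, and each function symbol of arity r contributes N_{k-1}^r new terms at level k: N_k = 1 + N_{k-1} + N_{k-1}^2.
N_0 = 1
N_1 = 1 + 1 + 1^2 = 3
N_2 = 1 + 3 + 3^2 = 13
N_3 = 1 + 13 + 13^2 = 183
So |H| = 183.
For each predicate symbol, the number of ground atoms is |H| raised to its arity; summing:
  Q: 183^2 = 33489
Total ground atoms: 33489.

33489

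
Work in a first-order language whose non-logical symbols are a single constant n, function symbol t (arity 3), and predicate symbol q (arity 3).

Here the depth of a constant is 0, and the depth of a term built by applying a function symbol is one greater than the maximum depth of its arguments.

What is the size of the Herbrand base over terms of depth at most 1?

First count ground terms of depth ≤ 1.
Write N_k for the number of ground terms of depth ≤ k. A term of depth ≤ k is either a constant or a function symbol applied to arguments of depth ≤ k−1, so N_k = 1 + N_{k-1}^3.
N_0 = 1
N_1 = 1 + 1^3 = 2
Explicitly: n, t(n, n, n).
So |H| = 2.
Each predicate of arity r yields |H|^r ground atoms (one per choice of an r-tuple from H):
  q: 2^3 = 8
Total ground atoms: 8.

8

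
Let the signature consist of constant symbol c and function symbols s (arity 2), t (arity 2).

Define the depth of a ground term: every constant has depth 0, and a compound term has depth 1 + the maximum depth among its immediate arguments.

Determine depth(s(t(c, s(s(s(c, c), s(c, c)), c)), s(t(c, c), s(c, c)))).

depth(s(c, c)) = 1 + max(0, 0) = 1
depth(s(s(c, c), s(c, c))) = 1 + max(1, 1) = 2
depth(s(s(s(c, c), s(c, c)), c)) = 1 + max(2, 0) = 3
depth(t(c, s(s(s(c, c), s(c, c)), c))) = 1 + max(0, 3) = 4
depth(t(c, c)) = 1 + max(0, 0) = 1
depth(s(t(c, c), s(c, c))) = 1 + max(1, 1) = 2
depth(s(t(c, s(s(s(c, c), s(c, c)), c)), s(t(c, c), s(c, c)))) = 1 + max(4, 2) = 5

5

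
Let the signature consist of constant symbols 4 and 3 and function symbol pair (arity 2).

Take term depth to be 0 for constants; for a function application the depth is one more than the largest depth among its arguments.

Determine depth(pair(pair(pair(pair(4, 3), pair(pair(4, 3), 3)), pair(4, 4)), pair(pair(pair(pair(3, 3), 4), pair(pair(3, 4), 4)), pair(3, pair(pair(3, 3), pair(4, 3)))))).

5

depth(pair(4, 3)) = 1 + max(0, 0) = 1
depth(pair(pair(4, 3), 3)) = 1 + max(1, 0) = 2
depth(pair(pair(4, 3), pair(pair(4, 3), 3))) = 1 + max(1, 2) = 3
depth(pair(4, 4)) = 1 + max(0, 0) = 1
depth(pair(pair(pair(4, 3), pair(pair(4, 3), 3)), pair(4, 4))) = 1 + max(3, 1) = 4
depth(pair(3, 3)) = 1 + max(0, 0) = 1
depth(pair(pair(3, 3), 4)) = 1 + max(1, 0) = 2
depth(pair(3, 4)) = 1 + max(0, 0) = 1
depth(pair(pair(3, 4), 4)) = 1 + max(1, 0) = 2
depth(pair(pair(pair(3, 3), 4), pair(pair(3, 4), 4))) = 1 + max(2, 2) = 3
depth(pair(pair(3, 3), pair(4, 3))) = 1 + max(1, 1) = 2
depth(pair(3, pair(pair(3, 3), pair(4, 3)))) = 1 + max(0, 2) = 3
depth(pair(pair(pair(pair(3, 3), 4), pair(pair(3, 4), 4)), pair(3, pair(pair(3, 3), pair(4, 3))))) = 1 + max(3, 3) = 4
depth(pair(pair(pair(pair(4, 3), pair(pair(4, 3), 3)), pair(4, 4)), pair(pair(pair(pair(3, 3), 4), pair(pair(3, 4), 4)), pair(3, pair(pair(3, 3), pair(4, 3)))))) = 1 + max(4, 4) = 5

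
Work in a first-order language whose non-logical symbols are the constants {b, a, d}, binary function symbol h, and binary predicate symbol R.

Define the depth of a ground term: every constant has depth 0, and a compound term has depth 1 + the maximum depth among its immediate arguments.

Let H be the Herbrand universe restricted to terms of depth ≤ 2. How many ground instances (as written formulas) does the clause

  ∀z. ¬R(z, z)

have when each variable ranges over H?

Ground terms of depth ≤ 2:
  Write N_k for the number of ground terms of depth ≤ k. A term of depth ≤ k is either a constant or a function symbol applied to arguments of depth ≤ k−1, so N_k = 3 + N_{k-1}^2.
  N_0 = 3
  N_1 = 3 + 3^2 = 12
  N_2 = 3 + 12^2 = 147
So there are 147 ground terms available for substitution.
The variable z ranges independently over the available ground terms, and distinct assignments produce distinct instances.
Number of ground instances = 147.

147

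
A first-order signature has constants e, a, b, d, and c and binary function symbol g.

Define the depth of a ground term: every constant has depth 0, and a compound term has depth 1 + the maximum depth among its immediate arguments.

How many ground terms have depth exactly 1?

25

If N_k denotes the number of depth-≤k ground terms, the 5 constants give N_0 = 5, and each function symbol of arity r contributes N_{k-1}^r new terms at level k: N_k = 5 + N_{k-1}^2.
N_0 = 5
N_1 = 5 + 5^2 = 30
Terms of depth exactly 1: N_1 − N_0 = 30 − 5 = 25.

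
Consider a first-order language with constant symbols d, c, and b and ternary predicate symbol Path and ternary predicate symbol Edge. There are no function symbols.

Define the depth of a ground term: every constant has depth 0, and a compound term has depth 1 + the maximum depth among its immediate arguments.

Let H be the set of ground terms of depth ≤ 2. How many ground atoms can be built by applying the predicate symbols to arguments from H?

54

First count ground terms of depth ≤ 2.
With no function symbols every ground term is a constant, so there are exactly 3 ground terms at every depth bound.
N_0 = 3
N_1 = 3
N_2 = 3
So |H| = 3.
Ground atoms are formed by filling each argument slot of a predicate with a term from H, so an r-ary predicate gives |H|^r atoms:
  Path: 3^3 = 27;  Edge: 3^3 = 27
Total ground atoms: 27 + 27 = 54.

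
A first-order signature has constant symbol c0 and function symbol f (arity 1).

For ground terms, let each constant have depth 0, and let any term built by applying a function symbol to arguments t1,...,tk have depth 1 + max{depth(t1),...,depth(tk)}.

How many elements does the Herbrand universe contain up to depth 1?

Write N_k for the number of ground terms of depth ≤ k. A term of depth ≤ k is either a constant or a function symbol applied to arguments of depth ≤ k−1, so N_k = 1 + N_{k-1}.
N_0 = 1
N_1 = 1 + 1 = 2
Explicitly: c0, f(c0).

2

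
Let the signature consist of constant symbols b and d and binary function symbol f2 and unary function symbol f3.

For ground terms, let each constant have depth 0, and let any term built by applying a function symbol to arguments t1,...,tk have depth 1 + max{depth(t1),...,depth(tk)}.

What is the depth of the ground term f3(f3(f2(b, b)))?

depth(f2(b, b)) = 1 + max(0, 0) = 1
depth(f3(f2(b, b))) = 1 + depth(f2(b, b)) = 1 + 1 = 2
depth(f3(f3(f2(b, b)))) = 1 + depth(f3(f2(b, b))) = 1 + 2 = 3

3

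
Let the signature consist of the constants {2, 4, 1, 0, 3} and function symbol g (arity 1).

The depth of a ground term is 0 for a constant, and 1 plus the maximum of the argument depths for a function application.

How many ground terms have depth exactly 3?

5

Let N_k count ground terms of depth at most k. Each non-constant term of depth ≤ k is some function symbol applied to depth-≤(k−1) arguments, giving N_k = 5 + N_{k-1}.
N_0 = 5
N_1 = 5 + 5 = 10
N_2 = 5 + 10 = 15
N_3 = 5 + 15 = 20
Terms of depth exactly 3: N_3 − N_2 = 20 − 15 = 5.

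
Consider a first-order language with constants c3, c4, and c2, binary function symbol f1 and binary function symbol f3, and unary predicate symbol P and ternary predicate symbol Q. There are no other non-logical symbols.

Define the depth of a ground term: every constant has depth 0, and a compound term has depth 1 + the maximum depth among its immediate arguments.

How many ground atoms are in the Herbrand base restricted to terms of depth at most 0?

30

First count ground terms of depth ≤ 0.
Let N_k count ground terms of depth at most k. Each non-constant term of depth ≤ k is some function symbol applied to depth-≤(k−1) arguments, giving N_k = 3 + N_{k-1}^2 + N_{k-1}^2.
N_0 = 3
So |H| = 3.
Each predicate of arity r yields |H|^r ground atoms (one per choice of an r-tuple from H):
  P: 3;  Q: 3^3 = 27
Total ground atoms: 3 + 27 = 30.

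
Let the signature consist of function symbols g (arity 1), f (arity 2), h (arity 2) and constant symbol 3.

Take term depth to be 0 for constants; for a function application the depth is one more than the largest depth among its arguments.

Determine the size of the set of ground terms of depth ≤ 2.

37

If N_k denotes the number of depth-≤k ground terms, the 1 constant gives N_0 = 1, and each function symbol of arity r contributes N_{k-1}^r new terms at level k: N_k = 1 + N_{k-1} + N_{k-1}^2 + N_{k-1}^2.
N_0 = 1
N_1 = 1 + 1 + 1^2 + 1^2 = 4
N_2 = 1 + 4 + 4^2 + 4^2 = 37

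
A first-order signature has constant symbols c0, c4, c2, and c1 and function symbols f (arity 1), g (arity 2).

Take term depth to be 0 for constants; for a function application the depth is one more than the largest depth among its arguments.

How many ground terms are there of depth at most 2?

604

Count level by level. With function symbols f/1, g/2, the terms of depth ≤ k are the 4 constants together with each function applied to depth-≤(k−1) tuples, so N_k = 4 + N_{k-1} + N_{k-1}^2.
N_0 = 4
N_1 = 4 + 4 + 4^2 = 24
N_2 = 4 + 24 + 24^2 = 604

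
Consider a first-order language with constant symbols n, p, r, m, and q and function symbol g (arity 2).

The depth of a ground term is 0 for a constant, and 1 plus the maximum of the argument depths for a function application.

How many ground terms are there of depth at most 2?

Let N_k = |{terms of depth ≤ k}|. Then N_0 = 5 and N_k = 5 + N_{k-1}^2 for k ≥ 1 (one summand per function symbol, arity giving the exponent).
N_0 = 5
N_1 = 5 + 5^2 = 30
N_2 = 5 + 30^2 = 905

905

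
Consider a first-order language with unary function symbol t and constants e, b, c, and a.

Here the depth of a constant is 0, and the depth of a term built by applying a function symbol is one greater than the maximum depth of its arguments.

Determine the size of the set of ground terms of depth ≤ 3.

Let N_k = |{terms of depth ≤ k}|. Then N_0 = 4 and N_k = 4 + N_{k-1} for k ≥ 1 (one summand per function symbol, arity giving the exponent).
N_0 = 4
N_1 = 4 + 4 = 8
N_2 = 4 + 8 = 12
N_3 = 4 + 12 = 16

16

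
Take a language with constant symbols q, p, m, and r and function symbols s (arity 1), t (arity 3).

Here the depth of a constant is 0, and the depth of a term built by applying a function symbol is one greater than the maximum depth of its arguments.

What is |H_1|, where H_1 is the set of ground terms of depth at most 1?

72

If N_k denotes the number of depth-≤k ground terms, the 4 constants give N_0 = 4, and each function symbol of arity r contributes N_{k-1}^r new terms at level k: N_k = 4 + N_{k-1} + N_{k-1}^3.
N_0 = 4
N_1 = 4 + 4 + 4^3 = 72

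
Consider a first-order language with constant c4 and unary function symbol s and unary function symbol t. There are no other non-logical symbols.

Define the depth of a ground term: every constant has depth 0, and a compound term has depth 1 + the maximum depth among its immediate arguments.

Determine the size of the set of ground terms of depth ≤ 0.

Let N_k count ground terms of depth at most k. Each non-constant term of depth ≤ k is some function symbol applied to depth-≤(k−1) arguments, giving N_k = 1 + N_{k-1} + N_{k-1}.
N_0 = 1
Explicitly: c4.

1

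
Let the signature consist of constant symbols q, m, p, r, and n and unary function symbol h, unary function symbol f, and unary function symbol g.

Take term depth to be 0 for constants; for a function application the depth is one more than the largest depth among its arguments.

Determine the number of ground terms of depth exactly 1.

15

Write N_k for the number of ground terms of depth ≤ k. A term of depth ≤ k is either a constant or a function symbol applied to arguments of depth ≤ k−1, so N_k = 5 + N_{k-1} + N_{k-1} + N_{k-1}.
N_0 = 5
N_1 = 5 + 5 + 5 + 5 = 20
Terms of depth exactly 1: N_1 − N_0 = 20 − 5 = 15.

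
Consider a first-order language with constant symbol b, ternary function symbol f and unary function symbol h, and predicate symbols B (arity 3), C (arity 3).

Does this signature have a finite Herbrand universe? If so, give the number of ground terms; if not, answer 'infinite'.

infinite

The signature has at least one function symbol (f, arity 3) and at least one constant (b).
Iterating f gives infinitely many distinct ground terms: b, f(b, b, b), f(f(b, b, b), f(b, b, b), f(b, b, b)), ...
So the Herbrand universe is infinite.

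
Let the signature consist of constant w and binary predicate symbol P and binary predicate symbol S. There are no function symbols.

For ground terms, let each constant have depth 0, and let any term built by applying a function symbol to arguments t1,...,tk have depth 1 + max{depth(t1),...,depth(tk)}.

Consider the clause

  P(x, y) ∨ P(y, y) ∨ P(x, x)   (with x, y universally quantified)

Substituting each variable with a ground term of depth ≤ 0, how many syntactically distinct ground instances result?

1

Ground terms of depth ≤ 0:
  With no function symbols every ground term is a constant, so there is exactly 1 ground term at every depth bound.
  N_0 = 1
  Explicitly: w.
So there is exactly 1 ground term available for substitution.
Each of x, y ranges independently over the available ground terms, and distinct assignments produce distinct instances.
Number of ground instances = 1^2 = 1.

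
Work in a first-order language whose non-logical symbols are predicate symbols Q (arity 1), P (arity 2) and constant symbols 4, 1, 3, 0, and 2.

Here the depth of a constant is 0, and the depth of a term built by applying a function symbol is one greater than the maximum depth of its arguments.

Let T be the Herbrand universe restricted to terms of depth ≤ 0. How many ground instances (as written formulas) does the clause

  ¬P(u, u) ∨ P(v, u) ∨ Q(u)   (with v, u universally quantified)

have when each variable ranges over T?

25

Ground terms of depth ≤ 0:
  With no function symbols every ground term is a constant, so there are exactly 5 ground terms at every depth bound.
  N_0 = 5
  Explicitly: 4, 1, 3, 0, 2.
So there are 5 ground terms available for substitution.
Each of v, u ranges independently over the available ground terms, and distinct assignments produce distinct instances.
Number of ground instances = 5^2 = 25.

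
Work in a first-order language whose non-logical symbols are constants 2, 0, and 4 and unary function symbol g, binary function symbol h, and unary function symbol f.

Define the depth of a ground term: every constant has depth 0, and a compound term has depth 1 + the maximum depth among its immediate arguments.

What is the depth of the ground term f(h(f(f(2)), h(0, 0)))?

4

depth(f(2)) = 1 + depth(2) = 1 + 0 = 1
depth(f(f(2))) = 1 + depth(f(2)) = 1 + 1 = 2
depth(h(0, 0)) = 1 + max(0, 0) = 1
depth(h(f(f(2)), h(0, 0))) = 1 + max(2, 1) = 3
depth(f(h(f(f(2)), h(0, 0)))) = 1 + depth(h(f(f(2)), h(0, 0))) = 1 + 3 = 4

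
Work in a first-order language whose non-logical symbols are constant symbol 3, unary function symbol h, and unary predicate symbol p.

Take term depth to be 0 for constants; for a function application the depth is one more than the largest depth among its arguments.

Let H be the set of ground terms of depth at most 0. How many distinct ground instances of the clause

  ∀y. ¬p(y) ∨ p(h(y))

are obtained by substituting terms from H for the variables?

Ground terms of depth ≤ 0:
  Write N_k for the number of ground terms of depth ≤ k. A term of depth ≤ k is either a constant or a function symbol applied to arguments of depth ≤ k−1, so N_k = 1 + N_{k-1}.
  N_0 = 1
So there is exactly 1 ground term available for substitution.
The variable y ranges independently over the available ground terms, and distinct assignments produce distinct instances.
Number of ground instances = 1.

1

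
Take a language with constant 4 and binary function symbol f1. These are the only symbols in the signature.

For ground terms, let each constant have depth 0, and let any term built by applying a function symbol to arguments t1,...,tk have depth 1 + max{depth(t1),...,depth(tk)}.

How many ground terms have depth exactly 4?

Let N_k count ground terms of depth at most k. Each non-constant term of depth ≤ k is some function symbol applied to depth-≤(k−1) arguments, giving N_k = 1 + N_{k-1}^2.
N_0 = 1
N_1 = 1 + 1^2 = 2
N_2 = 1 + 2^2 = 5
N_3 = 1 + 5^2 = 26
N_4 = 1 + 26^2 = 677
Terms of depth exactly 4: N_4 − N_3 = 677 − 26 = 651.

651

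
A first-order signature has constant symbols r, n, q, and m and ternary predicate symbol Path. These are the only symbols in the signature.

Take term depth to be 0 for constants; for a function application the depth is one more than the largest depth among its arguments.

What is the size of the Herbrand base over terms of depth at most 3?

First count ground terms of depth ≤ 3.
With no function symbols every ground term is a constant, so there are exactly 4 ground terms at every depth bound.
N_0 = 4
N_1 = 4
N_2 = 4
N_3 = 4
Explicitly: r, n, q, m.
So |H| = 4.
Ground atoms are formed by filling each argument slot of a predicate with a term from H, so an r-ary predicate gives |H|^r atoms:
  Path: 4^3 = 64
Total ground atoms: 64.

64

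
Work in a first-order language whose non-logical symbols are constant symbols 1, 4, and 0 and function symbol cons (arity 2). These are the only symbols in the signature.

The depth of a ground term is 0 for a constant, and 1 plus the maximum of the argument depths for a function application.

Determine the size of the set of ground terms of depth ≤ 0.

Let N_k = |{terms of depth ≤ k}|. Then N_0 = 3 and N_k = 3 + N_{k-1}^2 for k ≥ 1 (one summand per function symbol, arity giving the exponent).
N_0 = 3
Explicitly: 1, 4, 0.

3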